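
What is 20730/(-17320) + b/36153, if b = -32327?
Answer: -130935533/62616996 ≈ -2.0911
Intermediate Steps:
20730/(-17320) + b/36153 = 20730/(-17320) - 32327/36153 = 20730*(-1/17320) - 32327*1/36153 = -2073/1732 - 32327/36153 = -130935533/62616996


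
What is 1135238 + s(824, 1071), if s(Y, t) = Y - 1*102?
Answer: 1135960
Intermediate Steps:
s(Y, t) = -102 + Y (s(Y, t) = Y - 102 = -102 + Y)
1135238 + s(824, 1071) = 1135238 + (-102 + 824) = 1135238 + 722 = 1135960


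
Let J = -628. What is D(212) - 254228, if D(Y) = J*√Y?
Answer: -254228 - 1256*√53 ≈ -2.6337e+5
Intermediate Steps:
D(Y) = -628*√Y
D(212) - 254228 = -1256*√53 - 254228 = -254228 - 1256*√53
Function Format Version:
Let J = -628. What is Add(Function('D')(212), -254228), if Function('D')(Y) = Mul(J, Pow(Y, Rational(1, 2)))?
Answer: Add(-254228, Mul(-1256, Pow(53, Rational(1, 2)))) ≈ -2.6337e+5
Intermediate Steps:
Function('D')(Y) = Mul(-628, Pow(Y, Rational(1, 2)))
Add(Function('D')(212), -254228) = Add(Mul(-628, Pow(212, Rational(1, 2))), -254228) = Add(Mul(-628, Mul(2, Pow(53, Rational(1, 2)))), -254228) = Add(Mul(-1256, Pow(53, Rational(1, 2))), -254228) = Add(-254228, Mul(-1256, Pow(53, Rational(1, 2))))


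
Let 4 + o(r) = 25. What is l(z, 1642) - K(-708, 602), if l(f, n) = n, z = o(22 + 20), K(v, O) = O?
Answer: 1040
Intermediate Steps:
o(r) = 21 (o(r) = -4 + 25 = 21)
z = 21
l(z, 1642) - K(-708, 602) = 1642 - 1*602 = 1642 - 602 = 1040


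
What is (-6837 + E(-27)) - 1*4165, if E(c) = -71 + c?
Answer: -11100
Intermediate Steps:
(-6837 + E(-27)) - 1*4165 = (-6837 + (-71 - 27)) - 1*4165 = (-6837 - 98) - 4165 = -6935 - 4165 = -11100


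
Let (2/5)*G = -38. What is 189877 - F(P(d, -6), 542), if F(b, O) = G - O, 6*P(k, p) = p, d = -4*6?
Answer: 190514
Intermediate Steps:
d = -24
P(k, p) = p/6
G = -95 (G = (5/2)*(-38) = -95)
F(b, O) = -95 - O
189877 - F(P(d, -6), 542) = 189877 - (-95 - 1*542) = 189877 - (-95 - 542) = 189877 - 1*(-637) = 189877 + 637 = 190514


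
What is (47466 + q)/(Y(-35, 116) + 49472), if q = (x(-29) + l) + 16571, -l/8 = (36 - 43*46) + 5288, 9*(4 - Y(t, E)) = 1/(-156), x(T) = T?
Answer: 10456992/13892861 ≈ 0.75269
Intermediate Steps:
Y(t, E) = 5617/1404 (Y(t, E) = 4 - 1/9/(-156) = 4 - 1/9*(-1/156) = 4 + 1/1404 = 5617/1404)
l = -26768 (l = -8*((36 - 43*46) + 5288) = -8*((36 - 1978) + 5288) = -8*(-1942 + 5288) = -8*3346 = -26768)
q = -10226 (q = (-29 - 26768) + 16571 = -26797 + 16571 = -10226)
(47466 + q)/(Y(-35, 116) + 49472) = (47466 - 10226)/(5617/1404 + 49472) = 37240/(69464305/1404) = 37240*(1404/69464305) = 10456992/13892861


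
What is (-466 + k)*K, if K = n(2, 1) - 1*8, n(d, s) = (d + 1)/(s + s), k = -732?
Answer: 7787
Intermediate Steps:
n(d, s) = (1 + d)/(2*s) (n(d, s) = (1 + d)/((2*s)) = (1 + d)*(1/(2*s)) = (1 + d)/(2*s))
K = -13/2 (K = (1/2)*(1 + 2)/1 - 1*8 = (1/2)*1*3 - 8 = 3/2 - 8 = -13/2 ≈ -6.5000)
(-466 + k)*K = (-466 - 732)*(-13/2) = -1198*(-13/2) = 7787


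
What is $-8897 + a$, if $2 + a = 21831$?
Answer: $12932$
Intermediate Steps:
$a = 21829$ ($a = -2 + 21831 = 21829$)
$-8897 + a = -8897 + 21829 = 12932$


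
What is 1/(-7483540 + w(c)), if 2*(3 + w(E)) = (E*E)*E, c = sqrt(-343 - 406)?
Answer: -29934172/224014083521145 + 1498*I*sqrt(749)/224014083521145 ≈ -1.3363e-7 + 1.8301e-10*I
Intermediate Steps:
c = I*sqrt(749) (c = sqrt(-749) = I*sqrt(749) ≈ 27.368*I)
w(E) = -3 + E**3/2 (w(E) = -3 + ((E*E)*E)/2 = -3 + (E**2*E)/2 = -3 + E**3/2)
1/(-7483540 + w(c)) = 1/(-7483540 + (-3 + (I*sqrt(749))**3/2)) = 1/(-7483540 + (-3 + (-749*I*sqrt(749))/2)) = 1/(-7483540 + (-3 - 749*I*sqrt(749)/2)) = 1/(-7483543 - 749*I*sqrt(749)/2)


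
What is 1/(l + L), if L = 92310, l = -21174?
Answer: 1/71136 ≈ 1.4058e-5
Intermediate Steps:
1/(l + L) = 1/(-21174 + 92310) = 1/71136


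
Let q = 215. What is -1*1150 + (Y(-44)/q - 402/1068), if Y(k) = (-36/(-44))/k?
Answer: -10654027811/9261340 ≈ -1150.4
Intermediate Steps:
Y(k) = 9/(11*k) (Y(k) = (-36*(-1/44))/k = 9/(11*k))
-1*1150 + (Y(-44)/q - 402/1068) = -1*1150 + (((9/11)/(-44))/215 - 402/1068) = -1150 + (((9/11)*(-1/44))*(1/215) - 402*1/1068) = -1150 + (-9/484*1/215 - 67/178) = -1150 + (-9/104060 - 67/178) = -1150 - 3486811/9261340 = -10654027811/9261340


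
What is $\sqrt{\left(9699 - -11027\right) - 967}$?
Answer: $\sqrt{19759} \approx 140.57$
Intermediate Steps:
$\sqrt{\left(9699 - -11027\right) - 967} = \sqrt{\left(9699 + 11027\right) - 967} = \sqrt{20726 - 967} = \sqrt{19759}$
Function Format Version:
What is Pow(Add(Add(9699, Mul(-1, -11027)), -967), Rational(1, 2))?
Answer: Pow(19759, Rational(1, 2)) ≈ 140.57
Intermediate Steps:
Pow(Add(Add(9699, Mul(-1, -11027)), -967), Rational(1, 2)) = Pow(Add(Add(9699, 11027), -967), Rational(1, 2)) = Pow(Add(20726, -967), Rational(1, 2)) = Pow(19759, Rational(1, 2))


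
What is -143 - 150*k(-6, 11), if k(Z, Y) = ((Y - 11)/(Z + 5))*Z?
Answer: -143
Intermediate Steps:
k(Z, Y) = Z*(-11 + Y)/(5 + Z) (k(Z, Y) = ((-11 + Y)/(5 + Z))*Z = Z*(-11 + Y)/(5 + Z))
-143 - 150*k(-6, 11) = -143 - (-900)*(-11 + 11)/(5 - 6) = -143 - (-900)*0/(-1) = -143 - (-900)*(-1)*0 = -143 - 150*0 = -143 + 0 = -143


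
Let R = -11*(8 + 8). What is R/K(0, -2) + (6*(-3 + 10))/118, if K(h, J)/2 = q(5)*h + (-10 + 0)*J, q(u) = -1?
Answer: -1193/295 ≈ -4.0441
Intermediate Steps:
R = -176 (R = -11*16 = -176)
K(h, J) = -20*J - 2*h (K(h, J) = 2*(-h + (-10 + 0)*J) = 2*(-h - 10*J) = -20*J - 2*h)
R/K(0, -2) + (6*(-3 + 10))/118 = -176/(-20*(-2) - 2*0) + (6*(-3 + 10))/118 = -176/(40 + 0) + (6*7)*(1/118) = -176/40 + 42*(1/118) = -176*1/40 + 21/59 = -22/5 + 21/59 = -1193/295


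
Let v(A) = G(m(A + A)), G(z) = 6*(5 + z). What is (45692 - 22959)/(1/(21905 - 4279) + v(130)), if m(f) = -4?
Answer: 400691858/105757 ≈ 3788.8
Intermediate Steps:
G(z) = 30 + 6*z
v(A) = 6 (v(A) = 30 + 6*(-4) = 30 - 24 = 6)
(45692 - 22959)/(1/(21905 - 4279) + v(130)) = (45692 - 22959)/(1/(21905 - 4279) + 6) = 22733/(1/17626 + 6) = 22733/(105757/17626) = 22733*(17626/105757) = 400691858/105757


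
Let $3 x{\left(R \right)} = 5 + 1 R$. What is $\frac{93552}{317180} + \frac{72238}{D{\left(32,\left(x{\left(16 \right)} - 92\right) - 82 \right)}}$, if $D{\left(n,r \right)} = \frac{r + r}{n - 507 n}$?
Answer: $\frac{46374800357956}{13242265} \approx 3.502 \cdot 10^{6}$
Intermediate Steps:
$x{\left(R \right)} = \frac{5}{3} + \frac{R}{3}$ ($x{\left(R \right)} = \frac{5 + 1 R}{3} = \frac{5 + R}{3} = \frac{5}{3} + \frac{R}{3}$)
$D{\left(n,r \right)} = - \frac{r}{253 n}$ ($D{\left(n,r \right)} = \frac{2 r}{\left(-506\right) n} = 2 r \left(- \frac{1}{506 n}\right) = - \frac{r}{253 n}$)
$\frac{93552}{317180} + \frac{72238}{D{\left(32,\left(x{\left(16 \right)} - 92\right) - 82 \right)}} = \frac{93552}{317180} + \frac{72238}{\left(- \frac{1}{253}\right) \left(\left(\left(\frac{5}{3} + \frac{1}{3} \cdot 16\right) - 92\right) - 82\right) \frac{1}{32}} = 93552 \cdot \frac{1}{317180} + \frac{72238}{\left(- \frac{1}{253}\right) \left(\left(\left(\frac{5}{3} + \frac{16}{3}\right) - 92\right) - 82\right) \frac{1}{32}} = \frac{23388}{79295} + \frac{72238}{\left(- \frac{1}{253}\right) \left(\left(7 - 92\right) - 82\right) \frac{1}{32}} = \frac{23388}{79295} + \frac{72238}{\left(- \frac{1}{253}\right) \left(-85 - 82\right) \frac{1}{32}} = \frac{23388}{79295} + \frac{72238}{\left(- \frac{1}{253}\right) \left(-167\right) \frac{1}{32}} = \frac{23388}{79295} + \frac{72238}{\frac{167}{8096}} = \frac{23388}{79295} + 72238 \cdot \frac{8096}{167} = \frac{23388}{79295} + \frac{584838848}{167} = \frac{46374800357956}{13242265}$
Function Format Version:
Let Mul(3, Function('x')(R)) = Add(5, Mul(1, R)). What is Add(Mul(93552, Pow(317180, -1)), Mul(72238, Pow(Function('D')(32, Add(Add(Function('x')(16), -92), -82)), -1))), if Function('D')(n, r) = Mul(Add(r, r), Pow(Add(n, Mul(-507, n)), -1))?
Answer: Rational(46374800357956, 13242265) ≈ 3.5020e+6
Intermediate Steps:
Function('x')(R) = Add(Rational(5, 3), Mul(Rational(1, 3), R)) (Function('x')(R) = Mul(Rational(1, 3), Add(5, Mul(1, R))) = Mul(Rational(1, 3), Add(5, R)) = Add(Rational(5, 3), Mul(Rational(1, 3), R)))
Function('D')(n, r) = Mul(Rational(-1, 253), r, Pow(n, -1)) (Function('D')(n, r) = Mul(Mul(2, r), Pow(Mul(-506, n), -1)) = Mul(Mul(2, r), Mul(Rational(-1, 506), Pow(n, -1))) = Mul(Rational(-1, 253), r, Pow(n, -1)))
Add(Mul(93552, Pow(317180, -1)), Mul(72238, Pow(Function('D')(32, Add(Add(Function('x')(16), -92), -82)), -1))) = Add(Mul(93552, Pow(317180, -1)), Mul(72238, Pow(Mul(Rational(-1, 253), Add(Add(Add(Rational(5, 3), Mul(Rational(1, 3), 16)), -92), -82), Pow(32, -1)), -1))) = Add(Mul(93552, Rational(1, 317180)), Mul(72238, Pow(Mul(Rational(-1, 253), Add(Add(Add(Rational(5, 3), Rational(16, 3)), -92), -82), Rational(1, 32)), -1))) = Add(Rational(23388, 79295), Mul(72238, Pow(Mul(Rational(-1, 253), Add(Add(7, -92), -82), Rational(1, 32)), -1))) = Add(Rational(23388, 79295), Mul(72238, Pow(Mul(Rational(-1, 253), Add(-85, -82), Rational(1, 32)), -1))) = Add(Rational(23388, 79295), Mul(72238, Pow(Mul(Rational(-1, 253), -167, Rational(1, 32)), -1))) = Add(Rational(23388, 79295), Mul(72238, Pow(Rational(167, 8096), -1))) = Add(Rational(23388, 79295), Mul(72238, Rational(8096, 167))) = Add(Rational(23388, 79295), Rational(584838848, 167)) = Rational(46374800357956, 13242265)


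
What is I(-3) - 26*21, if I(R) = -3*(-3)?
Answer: -537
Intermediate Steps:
I(R) = 9
I(-3) - 26*21 = 9 - 26*21 = 9 - 546 = -537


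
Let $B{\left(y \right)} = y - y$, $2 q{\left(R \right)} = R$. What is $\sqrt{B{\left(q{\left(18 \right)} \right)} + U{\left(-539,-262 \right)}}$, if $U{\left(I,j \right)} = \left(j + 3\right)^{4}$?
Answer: $67081$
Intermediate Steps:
$q{\left(R \right)} = \frac{R}{2}$
$B{\left(y \right)} = 0$
$U{\left(I,j \right)} = \left(3 + j\right)^{4}$
$\sqrt{B{\left(q{\left(18 \right)} \right)} + U{\left(-539,-262 \right)}} = \sqrt{0 + \left(3 - 262\right)^{4}} = \sqrt{0 + \left(-259\right)^{4}} = \sqrt{0 + 4499860561} = \sqrt{4499860561} = 67081$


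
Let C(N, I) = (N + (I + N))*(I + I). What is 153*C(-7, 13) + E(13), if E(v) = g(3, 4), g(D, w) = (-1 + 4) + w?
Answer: -3971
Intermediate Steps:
g(D, w) = 3 + w
E(v) = 7 (E(v) = 3 + 4 = 7)
C(N, I) = 2*I*(I + 2*N) (C(N, I) = (I + 2*N)*(2*I) = 2*I*(I + 2*N))
153*C(-7, 13) + E(13) = 153*(2*13*(13 + 2*(-7))) + 7 = 153*(2*13*(13 - 14)) + 7 = 153*(2*13*(-1)) + 7 = 153*(-26) + 7 = -3978 + 7 = -3971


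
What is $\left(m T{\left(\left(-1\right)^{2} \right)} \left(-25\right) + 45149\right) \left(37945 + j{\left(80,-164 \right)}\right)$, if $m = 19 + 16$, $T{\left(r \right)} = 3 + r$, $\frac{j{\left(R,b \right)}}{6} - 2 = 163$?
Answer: $1621603815$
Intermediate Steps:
$j{\left(R,b \right)} = 990$ ($j{\left(R,b \right)} = 12 + 6 \cdot 163 = 12 + 978 = 990$)
$m = 35$
$\left(m T{\left(\left(-1\right)^{2} \right)} \left(-25\right) + 45149\right) \left(37945 + j{\left(80,-164 \right)}\right) = \left(35 \left(3 + \left(-1\right)^{2}\right) \left(-25\right) + 45149\right) \left(37945 + 990\right) = \left(35 \left(3 + 1\right) \left(-25\right) + 45149\right) 38935 = \left(35 \cdot 4 \left(-25\right) + 45149\right) 38935 = \left(140 \left(-25\right) + 45149\right) 38935 = \left(-3500 + 45149\right) 38935 = 41649 \cdot 38935 = 1621603815$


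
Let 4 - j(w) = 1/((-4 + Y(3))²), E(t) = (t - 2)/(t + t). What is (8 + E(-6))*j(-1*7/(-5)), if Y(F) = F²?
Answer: 858/25 ≈ 34.320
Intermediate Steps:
E(t) = (-2 + t)/(2*t) (E(t) = (-2 + t)/((2*t)) = (-2 + t)*(1/(2*t)) = (-2 + t)/(2*t))
j(w) = 99/25 (j(w) = 4 - 1/((-4 + 3²)²) = 4 - 1/((-4 + 9)²) = 4 - 1/(5²) = 4 - 1/25 = 99/25)
(8 + E(-6))*j(-1*7/(-5)) = (8 + (½)*(-2 - 6)/(-6))*(99/25) = (8 + (½)*(-⅙)*(-8))*(99/25) = (8 + ⅔)*(99/25) = (26/3)*(99/25) = 858/25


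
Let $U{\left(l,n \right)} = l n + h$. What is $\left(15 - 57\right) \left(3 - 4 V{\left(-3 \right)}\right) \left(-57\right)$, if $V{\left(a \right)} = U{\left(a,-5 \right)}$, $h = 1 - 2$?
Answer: $-126882$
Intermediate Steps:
$h = -1$ ($h = 1 - 2 = -1$)
$U{\left(l,n \right)} = -1 + l n$ ($U{\left(l,n \right)} = l n - 1 = -1 + l n$)
$V{\left(a \right)} = -1 - 5 a$ ($V{\left(a \right)} = -1 + a \left(-5\right) = -1 - 5 a$)
$\left(15 - 57\right) \left(3 - 4 V{\left(-3 \right)}\right) \left(-57\right) = \left(15 - 57\right) \left(3 - 4 \left(-1 - -15\right)\right) \left(-57\right) = - 42 \left(3 - 4 \left(-1 + 15\right)\right) \left(-57\right) = - 42 \left(3 - 56\right) \left(-57\right) = \left(-42\right) \left(-53\right) \left(-57\right) = 2226 \left(-57\right) = -126882$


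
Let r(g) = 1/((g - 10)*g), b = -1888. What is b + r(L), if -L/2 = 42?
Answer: -14907647/7896 ≈ -1888.0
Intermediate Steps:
L = -84 (L = -2*42 = -84)
r(g) = 1/(g*(-10 + g)) (r(g) = 1/((-10 + g)*g) = 1/(g*(-10 + g)))
b + r(L) = -1888 + 1/((-84)*(-10 - 84)) = -1888 - 1/84/(-94) = -1888 - 1/84*(-1/94) = -1888 + 1/7896 = -14907647/7896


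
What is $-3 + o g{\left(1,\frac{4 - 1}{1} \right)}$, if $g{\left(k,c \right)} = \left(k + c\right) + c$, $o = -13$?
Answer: $-94$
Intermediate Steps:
$g{\left(k,c \right)} = k + 2 c$ ($g{\left(k,c \right)} = \left(c + k\right) + c = k + 2 c$)
$-3 + o g{\left(1,\frac{4 - 1}{1} \right)} = -3 - 13 \left(1 + 2 \frac{4 - 1}{1}\right) = -3 - 13 \left(1 + 2 \cdot 3 \cdot 1\right) = -3 - 13 \left(1 + 2 \cdot 3\right) = -3 - 13 \left(1 + 6\right) = -3 - 91 = -94$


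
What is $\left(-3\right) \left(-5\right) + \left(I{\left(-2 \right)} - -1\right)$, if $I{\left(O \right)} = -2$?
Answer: $14$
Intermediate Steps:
$\left(-3\right) \left(-5\right) + \left(I{\left(-2 \right)} - -1\right) = \left(-3\right) \left(-5\right) - 1 = 15 + \left(-2 + 1\right) = 15 - 1 = 14$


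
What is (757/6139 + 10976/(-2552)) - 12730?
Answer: -24937862155/1958341 ≈ -12734.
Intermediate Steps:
(757/6139 + 10976/(-2552)) - 12730 = (757*(1/6139) + 10976*(-1/2552)) - 12730 = (757/6139 - 1372/319) - 12730 = -8181225/1958341 - 12730 = -24937862155/1958341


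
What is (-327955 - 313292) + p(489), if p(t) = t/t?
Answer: -641246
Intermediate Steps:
p(t) = 1
(-327955 - 313292) + p(489) = (-327955 - 313292) + 1 = -641247 + 1 = -641246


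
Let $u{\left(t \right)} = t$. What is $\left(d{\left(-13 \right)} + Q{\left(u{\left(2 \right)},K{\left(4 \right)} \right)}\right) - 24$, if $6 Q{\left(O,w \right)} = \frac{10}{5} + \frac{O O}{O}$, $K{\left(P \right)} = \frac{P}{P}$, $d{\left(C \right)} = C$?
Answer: $- \frac{109}{3} \approx -36.333$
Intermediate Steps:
$K{\left(P \right)} = 1$
$Q{\left(O,w \right)} = \frac{1}{3} + \frac{O}{6}$ ($Q{\left(O,w \right)} = \frac{\frac{10}{5} + \frac{O O}{O}}{6} = \frac{10 \cdot \frac{1}{5} + \frac{O^{2}}{O}}{6} = \frac{2 + O}{6} = \frac{1}{3} + \frac{O}{6}$)
$\left(d{\left(-13 \right)} + Q{\left(u{\left(2 \right)},K{\left(4 \right)} \right)}\right) - 24 = \left(-13 + \left(\frac{1}{3} + \frac{1}{6} \cdot 2\right)\right) - 24 = \left(-13 + \left(\frac{1}{3} + \frac{1}{3}\right)\right) - 24 = \left(-13 + \frac{2}{3}\right) - 24 = - \frac{37}{3} - 24 = - \frac{109}{3}$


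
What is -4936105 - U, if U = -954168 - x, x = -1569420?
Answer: -5551357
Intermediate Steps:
U = 615252 (U = -954168 - 1*(-1569420) = -954168 + 1569420 = 615252)
-4936105 - U = -4936105 - 1*615252 = -4936105 - 615252 = -5551357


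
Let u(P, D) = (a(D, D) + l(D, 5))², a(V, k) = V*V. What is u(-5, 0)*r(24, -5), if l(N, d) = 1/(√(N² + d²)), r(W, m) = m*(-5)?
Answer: 1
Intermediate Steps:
a(V, k) = V²
r(W, m) = -5*m
l(N, d) = (N² + d²)^(-½)
u(P, D) = (D² + (25 + D²)^(-½))² (u(P, D) = (D² + (D² + 5²)^(-½))² = (D² + (D² + 25)^(-½))² = (D² + (25 + D²)^(-½))²)
u(-5, 0)*r(24, -5) = ((1 + 0²*√(25 + 0²))²/(25 + 0²))*(-5*(-5)) = ((1 + 0*√(25 + 0))²/(25 + 0))*25 = ((1 + 0*√25)²/25)*25 = ((1 + 0*5)²*(1/25))*25 = ((1 + 0)²*(1/25))*25 = (1²*(1/25))*25 = (1*(1/25))*25 = (1/25)*25 = 1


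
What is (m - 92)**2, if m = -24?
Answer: 13456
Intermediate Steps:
(m - 92)**2 = (-24 - 92)**2 = (-116)**2 = 13456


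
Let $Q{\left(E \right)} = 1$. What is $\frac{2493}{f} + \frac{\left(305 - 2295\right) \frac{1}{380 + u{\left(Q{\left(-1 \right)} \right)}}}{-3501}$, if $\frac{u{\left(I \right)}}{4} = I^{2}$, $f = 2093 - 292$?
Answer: $\frac{1677566651}{1210617792} \approx 1.3857$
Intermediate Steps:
$f = 1801$ ($f = 2093 - 292 = 1801$)
$u{\left(I \right)} = 4 I^{2}$
$\frac{2493}{f} + \frac{\left(305 - 2295\right) \frac{1}{380 + u{\left(Q{\left(-1 \right)} \right)}}}{-3501} = \frac{2493}{1801} + \frac{\left(305 - 2295\right) \frac{1}{380 + 4 \cdot 1^{2}}}{-3501} = 2493 \cdot \frac{1}{1801} + - \frac{1990}{380 + 4 \cdot 1} \left(- \frac{1}{3501}\right) = \frac{2493}{1801} + - \frac{1990}{380 + 4} \left(- \frac{1}{3501}\right) = \frac{2493}{1801} + - \frac{1990}{384} \left(- \frac{1}{3501}\right) = \frac{2493}{1801} + \left(-1990\right) \frac{1}{384} \left(- \frac{1}{3501}\right) = \frac{2493}{1801} - - \frac{995}{672192} = \frac{2493}{1801} + \frac{995}{672192} = \frac{1677566651}{1210617792}$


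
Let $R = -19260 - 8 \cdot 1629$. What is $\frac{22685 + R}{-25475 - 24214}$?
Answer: $\frac{9607}{49689} \approx 0.19334$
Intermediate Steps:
$R = -32292$ ($R = -19260 - 13032 = -32292$)
$\frac{22685 + R}{-25475 - 24214} = \frac{22685 - 32292}{-25475 - 24214} = - \frac{9607}{-49689} = \left(-9607\right) \left(- \frac{1}{49689}\right) = \frac{9607}{49689}$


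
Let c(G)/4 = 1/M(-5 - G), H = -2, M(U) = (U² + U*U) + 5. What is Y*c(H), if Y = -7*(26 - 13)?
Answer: -364/23 ≈ -15.826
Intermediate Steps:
M(U) = 5 + 2*U² (M(U) = (U² + U²) + 5 = 2*U² + 5 = 5 + 2*U²)
Y = -91 (Y = -7*13 = -91)
c(G) = 4/(5 + 2*(-5 - G)²)
Y*c(H) = -364/(5 + 2*(5 - 2)²) = -364/(5 + 2*3²) = -364/(5 + 2*9) = -364/(5 + 18) = -364/23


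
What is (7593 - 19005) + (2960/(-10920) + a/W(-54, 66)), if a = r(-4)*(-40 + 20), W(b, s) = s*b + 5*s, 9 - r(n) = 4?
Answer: -239896700/21021 ≈ -11412.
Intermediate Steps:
r(n) = 5 (r(n) = 9 - 1*4 = 9 - 4 = 5)
W(b, s) = 5*s + b*s (W(b, s) = b*s + 5*s = 5*s + b*s)
a = -100 (a = 5*(-40 + 20) = 5*(-20) = -100)
(7593 - 19005) + (2960/(-10920) + a/W(-54, 66)) = (7593 - 19005) + (2960/(-10920) - 100*1/(66*(5 - 54))) = -11412 + (2960*(-1/10920) - 100/(66*(-49))) = -11412 + (-74/273 - 100/(-3234)) = -11412 + (-74/273 - 100*(-1/3234)) = -11412 + (-74/273 + 50/1617) = -11412 - 5048/21021 = -239896700/21021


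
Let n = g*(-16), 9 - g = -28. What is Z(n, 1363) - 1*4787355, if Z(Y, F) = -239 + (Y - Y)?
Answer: -4787594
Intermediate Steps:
g = 37 (g = 9 - 1*(-28) = 9 + 28 = 37)
n = -592 (n = 37*(-16) = -592)
Z(Y, F) = -239 (Z(Y, F) = -239 + 0 = -239)
Z(n, 1363) - 1*4787355 = -239 - 1*4787355 = -239 - 4787355 = -4787594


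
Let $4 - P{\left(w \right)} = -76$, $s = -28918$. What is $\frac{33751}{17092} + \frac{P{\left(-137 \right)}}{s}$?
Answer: $\frac{487322029}{247133228} \approx 1.9719$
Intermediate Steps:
$P{\left(w \right)} = 80$ ($P{\left(w \right)} = 4 - -76 = 4 + 76 = 80$)
$\frac{33751}{17092} + \frac{P{\left(-137 \right)}}{s} = \frac{33751}{17092} + \frac{80}{-28918} = 33751 \cdot \frac{1}{17092} + 80 \left(- \frac{1}{28918}\right) = \frac{33751}{17092} - \frac{40}{14459} = \frac{487322029}{247133228}$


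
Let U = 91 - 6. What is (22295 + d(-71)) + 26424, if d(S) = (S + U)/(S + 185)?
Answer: 2776990/57 ≈ 48719.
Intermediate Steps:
U = 85
d(S) = (85 + S)/(185 + S) (d(S) = (S + 85)/(S + 185) = (85 + S)/(185 + S))
(22295 + d(-71)) + 26424 = (22295 + (85 - 71)/(185 - 71)) + 26424 = (22295 + 14/114) + 26424 = (22295 + (1/114)*14) + 26424 = (22295 + 7/57) + 26424 = 1270822/57 + 26424 = 2776990/57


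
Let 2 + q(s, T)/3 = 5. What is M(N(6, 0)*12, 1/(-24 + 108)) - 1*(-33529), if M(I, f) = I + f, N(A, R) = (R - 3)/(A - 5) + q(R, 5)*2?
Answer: 2831557/84 ≈ 33709.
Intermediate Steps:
q(s, T) = 9 (q(s, T) = -6 + 3*5 = -6 + 15 = 9)
N(A, R) = 18 + (-3 + R)/(-5 + A) (N(A, R) = (R - 3)/(A - 5) + 9*2 = (-3 + R)/(-5 + A) + 18 = 18 + (-3 + R)/(-5 + A))
M(N(6, 0)*12, 1/(-24 + 108)) - 1*(-33529) = (((-93 + 0 + 18*6)/(-5 + 6))*12 + 1/(-24 + 108)) - 1*(-33529) = (((-93 + 0 + 108)/1)*12 + 1/84) + 33529 = ((1*15)*12 + 1/84) + 33529 = (15*12 + 1/84) + 33529 = (180 + 1/84) + 33529 = 15121/84 + 33529 = 2831557/84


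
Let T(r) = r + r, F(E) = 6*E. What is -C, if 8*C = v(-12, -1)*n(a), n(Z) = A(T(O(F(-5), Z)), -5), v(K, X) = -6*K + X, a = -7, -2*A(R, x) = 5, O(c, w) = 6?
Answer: 355/16 ≈ 22.188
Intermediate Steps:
T(r) = 2*r
A(R, x) = -5/2 (A(R, x) = -½*5 = -5/2)
v(K, X) = X - 6*K
n(Z) = -5/2
C = -355/16 (C = ((-1 - 6*(-12))*(-5/2))/8 = ((-1 + 72)*(-5/2))/8 = (71*(-5/2))/8 = (⅛)*(-355/2) = -355/16 ≈ -22.188)
-C = -1*(-355/16) = 355/16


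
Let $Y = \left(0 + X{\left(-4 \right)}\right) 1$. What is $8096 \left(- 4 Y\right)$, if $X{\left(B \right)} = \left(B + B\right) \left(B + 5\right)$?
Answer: $259072$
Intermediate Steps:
$X{\left(B \right)} = 2 B \left(5 + B\right)$
$Y = -8$ ($Y = \left(0 + 2 \left(-4\right) \left(5 - 4\right)\right) 1 = \left(0 + 2 \left(-4\right) 1\right) 1 = \left(0 - 8\right) 1 = \left(-8\right) 1 = -8$)
$8096 \left(- 4 Y\right) = 8096 \left(\left(-4\right) \left(-8\right)\right) = 8096 \cdot 32 = 259072$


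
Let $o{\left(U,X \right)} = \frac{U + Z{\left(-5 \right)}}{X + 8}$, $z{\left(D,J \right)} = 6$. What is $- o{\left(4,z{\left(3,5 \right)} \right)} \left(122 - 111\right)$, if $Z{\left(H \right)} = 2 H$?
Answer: $\frac{33}{7} \approx 4.7143$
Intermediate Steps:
$o{\left(U,X \right)} = \frac{-10 + U}{8 + X}$ ($o{\left(U,X \right)} = \frac{U + 2 \left(-5\right)}{X + 8} = \frac{U - 10}{8 + X} = \frac{-10 + U}{8 + X}$)
$- o{\left(4,z{\left(3,5 \right)} \right)} \left(122 - 111\right) = - \frac{-10 + 4}{8 + 6} \left(122 - 111\right) = - \frac{1}{14} \left(-6\right) 11 = - \frac{\left(-3\right) 11}{7} = \left(-1\right) \left(- \frac{33}{7}\right) = \frac{33}{7}$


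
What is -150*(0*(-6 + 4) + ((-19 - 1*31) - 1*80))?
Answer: 19500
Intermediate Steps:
-150*(0*(-6 + 4) + ((-19 - 1*31) - 1*80)) = -150*(0*(-2) + ((-19 - 31) - 80)) = -150*(0 + (-50 - 80)) = -150*(0 - 130) = -150*(-130) = 19500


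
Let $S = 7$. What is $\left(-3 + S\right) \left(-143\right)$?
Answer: $-572$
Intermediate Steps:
$\left(-3 + S\right) \left(-143\right) = \left(-3 + 7\right) \left(-143\right) = 4 \left(-143\right) = -572$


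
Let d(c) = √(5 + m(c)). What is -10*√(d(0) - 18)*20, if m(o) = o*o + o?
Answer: -200*I*√(18 - √5) ≈ -794.08*I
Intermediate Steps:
m(o) = o + o² (m(o) = o² + o = o + o²)
d(c) = √(5 + c*(1 + c))
-10*√(d(0) - 18)*20 = -10*√(√(5 + 0*(1 + 0)) - 18)*20 = -10*√(√(5 + 0*1) - 18)*20 = -10*√(√(5 + 0) - 18)*20 = -10*√(√5 - 18)*20 = -10*√(-18 + √5)*20 = -200*√(-18 + √5)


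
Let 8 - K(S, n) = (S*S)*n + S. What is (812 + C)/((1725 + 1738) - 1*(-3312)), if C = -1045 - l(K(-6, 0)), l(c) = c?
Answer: -247/6775 ≈ -0.036458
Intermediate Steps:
K(S, n) = 8 - S - n*S² (K(S, n) = 8 - ((S*S)*n + S) = 8 - (S²*n + S) = 8 - (n*S² + S) = 8 - (S + n*S²) = 8 + (-S - n*S²) = 8 - S - n*S²)
C = -1059 (C = -1045 - (8 - 1*(-6) - 1*0*(-6)²) = -1045 - (8 + 6 - 1*0*36) = -1045 - (8 + 6 + 0) = -1045 - 1*14 = -1045 - 14 = -1059)
(812 + C)/((1725 + 1738) - 1*(-3312)) = (812 - 1059)/((1725 + 1738) - 1*(-3312)) = -247/(3463 + 3312) = -247/6775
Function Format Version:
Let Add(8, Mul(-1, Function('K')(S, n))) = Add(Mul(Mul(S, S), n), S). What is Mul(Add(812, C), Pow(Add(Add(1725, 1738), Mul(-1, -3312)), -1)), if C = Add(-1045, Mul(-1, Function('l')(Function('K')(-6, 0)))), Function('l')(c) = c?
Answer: Rational(-247, 6775) ≈ -0.036458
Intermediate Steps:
Function('K')(S, n) = Add(8, Mul(-1, S), Mul(-1, n, Pow(S, 2))) (Function('K')(S, n) = Add(8, Mul(-1, Add(Mul(Mul(S, S), n), S))) = Add(8, Mul(-1, Add(Mul(Pow(S, 2), n), S))) = Add(8, Mul(-1, Add(Mul(n, Pow(S, 2)), S))) = Add(8, Mul(-1, Add(S, Mul(n, Pow(S, 2))))) = Add(8, Add(Mul(-1, S), Mul(-1, n, Pow(S, 2)))) = Add(8, Mul(-1, S), Mul(-1, n, Pow(S, 2))))
C = -1059 (C = Add(-1045, Mul(-1, Add(8, Mul(-1, -6), Mul(-1, 0, Pow(-6, 2))))) = Add(-1045, Mul(-1, Add(8, 6, Mul(-1, 0, 36)))) = Add(-1045, Mul(-1, Add(8, 6, 0))) = Add(-1045, Mul(-1, 14)) = Add(-1045, -14) = -1059)
Mul(Add(812, C), Pow(Add(Add(1725, 1738), Mul(-1, -3312)), -1)) = Mul(Add(812, -1059), Pow(Add(Add(1725, 1738), Mul(-1, -3312)), -1)) = Mul(-247, Pow(Add(3463, 3312), -1)) = Mul(-247, Pow(6775, -1)) = Mul(-247, Rational(1, 6775)) = Rational(-247, 6775)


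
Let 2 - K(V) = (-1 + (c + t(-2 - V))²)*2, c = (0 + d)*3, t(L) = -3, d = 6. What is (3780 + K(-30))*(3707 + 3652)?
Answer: 24534906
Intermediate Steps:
c = 18 (c = (0 + 6)*3 = 6*3 = 18)
K(V) = -446 (K(V) = 2 - (-1 + (18 - 3)²)*2 = 2 - (-1 + 15²)*2 = 2 - (-1 + 225)*2 = 2 - 224*2 = 2 - 1*448 = 2 - 448 = -446)
(3780 + K(-30))*(3707 + 3652) = (3780 - 446)*(3707 + 3652) = 3334*7359 = 24534906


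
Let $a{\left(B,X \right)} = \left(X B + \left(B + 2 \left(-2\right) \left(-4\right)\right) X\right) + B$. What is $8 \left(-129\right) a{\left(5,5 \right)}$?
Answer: $-139320$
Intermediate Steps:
$a{\left(B,X \right)} = B + B X + X \left(16 + B\right)$ ($a{\left(B,X \right)} = \left(B X + \left(B - -16\right) X\right) + B = \left(B X + \left(B + 16\right) X\right) + B = \left(B X + \left(16 + B\right) X\right) + B = \left(B X + X \left(16 + B\right)\right) + B = B + B X + X \left(16 + B\right)$)
$8 \left(-129\right) a{\left(5,5 \right)} = 8 \left(-129\right) \left(5 + 16 \cdot 5 + 2 \cdot 5 \cdot 5\right) = - 1032 \left(5 + 80 + 50\right) = \left(-1032\right) 135 = -139320$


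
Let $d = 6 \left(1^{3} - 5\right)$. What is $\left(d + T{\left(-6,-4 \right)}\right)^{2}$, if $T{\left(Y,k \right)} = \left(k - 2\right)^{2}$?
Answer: $144$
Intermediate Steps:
$T{\left(Y,k \right)} = \left(-2 + k\right)^{2}$
$d = -24$ ($d = 6 \left(1 - 5\right) = 6 \left(-4\right) = -24$)
$\left(d + T{\left(-6,-4 \right)}\right)^{2} = \left(-24 + \left(-2 - 4\right)^{2}\right)^{2} = \left(-24 + \left(-6\right)^{2}\right)^{2} = \left(-24 + 36\right)^{2} = 12^{2} = 144$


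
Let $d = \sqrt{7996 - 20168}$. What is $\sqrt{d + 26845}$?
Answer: $\sqrt{26845 + 2 i \sqrt{3043}} \approx 163.84 + 0.3367 i$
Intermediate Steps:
$d = 2 i \sqrt{3043}$ ($d = \sqrt{-12172} = 2 i \sqrt{3043} \approx 110.33 i$)
$\sqrt{d + 26845} = \sqrt{2 i \sqrt{3043} + 26845} = \sqrt{26845 + 2 i \sqrt{3043}}$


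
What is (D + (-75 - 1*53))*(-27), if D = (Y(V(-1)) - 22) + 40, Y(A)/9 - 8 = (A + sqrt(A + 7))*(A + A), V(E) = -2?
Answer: -918 + 972*sqrt(5) ≈ 1255.5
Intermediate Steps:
Y(A) = 72 + 18*A*(A + sqrt(7 + A)) (Y(A) = 72 + 9*((A + sqrt(A + 7))*(A + A)) = 72 + 9*((A + sqrt(7 + A))*(2*A)) = 72 + 9*(2*A*(A + sqrt(7 + A))) = 72 + 18*A*(A + sqrt(7 + A)))
D = 162 - 36*sqrt(5) (D = ((72 + 18*(-2)**2 + 18*(-2)*sqrt(7 - 2)) - 22) + 40 = ((72 + 18*4 + 18*(-2)*sqrt(5)) - 22) + 40 = ((72 + 72 - 36*sqrt(5)) - 22) + 40 = ((144 - 36*sqrt(5)) - 22) + 40 = (122 - 36*sqrt(5)) + 40 = 162 - 36*sqrt(5) ≈ 81.502)
(D + (-75 - 1*53))*(-27) = ((162 - 36*sqrt(5)) + (-75 - 1*53))*(-27) = ((162 - 36*sqrt(5)) + (-75 - 53))*(-27) = ((162 - 36*sqrt(5)) - 128)*(-27) = (34 - 36*sqrt(5))*(-27) = -918 + 972*sqrt(5)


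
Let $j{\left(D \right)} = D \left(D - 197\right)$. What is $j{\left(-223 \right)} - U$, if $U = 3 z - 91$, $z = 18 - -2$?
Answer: $93691$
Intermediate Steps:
$z = 20$ ($z = 18 + 2 = 20$)
$U = -31$ ($U = 3 \cdot 20 - 91 = 60 - 91 = -31$)
$j{\left(D \right)} = D \left(-197 + D\right)$
$j{\left(-223 \right)} - U = - 223 \left(-197 - 223\right) - -31 = \left(-223\right) \left(-420\right) + 31 = 93660 + 31 = 93691$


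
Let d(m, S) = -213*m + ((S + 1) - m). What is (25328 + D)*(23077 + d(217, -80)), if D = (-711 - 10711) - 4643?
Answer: -217124720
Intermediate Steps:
D = -16065 (D = -11422 - 4643 = -16065)
d(m, S) = 1 + S - 214*m (d(m, S) = -213*m + ((1 + S) - m) = -213*m + (1 + S - m) = 1 + S - 214*m)
(25328 + D)*(23077 + d(217, -80)) = (25328 - 16065)*(23077 + (1 - 80 - 214*217)) = 9263*(23077 + (1 - 80 - 46438)) = 9263*(23077 - 46517) = 9263*(-23440) = -217124720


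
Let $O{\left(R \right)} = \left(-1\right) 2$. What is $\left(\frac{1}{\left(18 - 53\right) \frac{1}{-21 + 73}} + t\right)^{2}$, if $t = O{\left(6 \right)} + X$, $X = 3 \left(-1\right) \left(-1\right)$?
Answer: $\frac{289}{1225} \approx 0.23592$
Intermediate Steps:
$O{\left(R \right)} = -2$
$X = 3$ ($X = \left(-3\right) \left(-1\right) = 3$)
$t = 1$ ($t = -2 + 3 = 1$)
$\left(\frac{1}{\left(18 - 53\right) \frac{1}{-21 + 73}} + t\right)^{2} = \left(\frac{1}{\left(18 - 53\right) \frac{1}{-21 + 73}} + 1\right)^{2} = \left(\frac{1}{\left(-35\right) \frac{1}{52}} + 1\right)^{2} = \left(\frac{1}{- \frac{35}{52}} + 1\right)^{2} = \left(- \frac{52}{35} + 1\right)^{2} = \left(- \frac{17}{35}\right)^{2} = \frac{289}{1225}$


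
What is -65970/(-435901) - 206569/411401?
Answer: -62903509699/179330107301 ≈ -0.35077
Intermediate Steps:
-65970/(-435901) - 206569/411401 = -65970*(-1/435901) - 206569*1/411401 = 65970/435901 - 206569/411401 = -62903509699/179330107301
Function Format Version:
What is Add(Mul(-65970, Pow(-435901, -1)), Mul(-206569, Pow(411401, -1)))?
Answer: Rational(-62903509699, 179330107301) ≈ -0.35077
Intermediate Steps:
Add(Mul(-65970, Pow(-435901, -1)), Mul(-206569, Pow(411401, -1))) = Add(Mul(-65970, Rational(-1, 435901)), Mul(-206569, Rational(1, 411401))) = Add(Rational(65970, 435901), Rational(-206569, 411401)) = Rational(-62903509699, 179330107301)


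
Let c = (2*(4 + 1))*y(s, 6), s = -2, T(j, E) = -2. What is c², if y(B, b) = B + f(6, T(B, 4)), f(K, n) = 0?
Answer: 400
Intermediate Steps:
y(B, b) = B (y(B, b) = B + 0 = B)
c = -20 (c = (2*(4 + 1))*(-2) = (2*5)*(-2) = 10*(-2) = -20)
c² = (-20)² = 400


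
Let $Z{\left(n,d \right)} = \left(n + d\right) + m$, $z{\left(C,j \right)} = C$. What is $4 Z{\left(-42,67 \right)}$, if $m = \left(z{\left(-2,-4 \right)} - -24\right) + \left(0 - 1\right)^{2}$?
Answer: $192$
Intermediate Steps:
$m = 23$ ($m = \left(-2 - -24\right) + \left(0 - 1\right)^{2} = \left(-2 + 24\right) + \left(-1\right)^{2} = 22 + 1 = 23$)
$Z{\left(n,d \right)} = 23 + d + n$ ($Z{\left(n,d \right)} = \left(n + d\right) + 23 = \left(d + n\right) + 23 = 23 + d + n$)
$4 Z{\left(-42,67 \right)} = 4 \left(23 + 67 - 42\right) = 4 \cdot 48 = 192$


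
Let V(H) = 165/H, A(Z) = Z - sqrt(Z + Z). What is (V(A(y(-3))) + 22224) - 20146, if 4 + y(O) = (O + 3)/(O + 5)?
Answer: 4101/2 + 55*I*sqrt(2)/4 ≈ 2050.5 + 19.445*I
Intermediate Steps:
y(O) = -4 + (3 + O)/(5 + O) (y(O) = -4 + (O + 3)/(O + 5) = -4 + (3 + O)/(5 + O))
A(Z) = Z - sqrt(2)*sqrt(Z) (A(Z) = Z - sqrt(2*Z) = Z - sqrt(2)*sqrt(Z))
(V(A(y(-3))) + 22224) - 20146 = (165/((-17 - 3*(-3))/(5 - 3) - sqrt(2)*sqrt((-17 - 3*(-3))/(5 - 3))) + 22224) - 20146 = (165/((-17 + 9)/2 - sqrt(2)*sqrt((-17 + 9)/2)) + 22224) - 20146 = (165/((1/2)*(-8) - sqrt(2)*sqrt((1/2)*(-8))) + 22224) - 20146 = (165/(-4 - sqrt(2)*sqrt(-4)) + 22224) - 20146 = (165/(-4 - sqrt(2)*2*I) + 22224) - 20146 = (165/(-4 - 2*I*sqrt(2)) + 22224) - 20146 = (22224 + 165/(-4 - 2*I*sqrt(2))) - 20146 = 2078 + 165/(-4 - 2*I*sqrt(2))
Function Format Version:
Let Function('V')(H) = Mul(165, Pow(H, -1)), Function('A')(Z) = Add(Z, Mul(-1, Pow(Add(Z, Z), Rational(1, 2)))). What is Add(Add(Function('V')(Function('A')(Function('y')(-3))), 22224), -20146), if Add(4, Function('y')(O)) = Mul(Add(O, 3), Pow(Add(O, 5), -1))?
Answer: Add(Rational(4101, 2), Mul(Rational(55, 4), I, Pow(2, Rational(1, 2)))) ≈ Add(2050.5, Mul(19.445, I))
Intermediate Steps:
Function('y')(O) = Add(-4, Mul(Pow(Add(5, O), -1), Add(3, O))) (Function('y')(O) = Add(-4, Mul(Add(O, 3), Pow(Add(O, 5), -1))) = Add(-4, Mul(Add(3, O), Pow(Add(5, O), -1))) = Add(-4, Mul(Pow(Add(5, O), -1), Add(3, O))))
Function('A')(Z) = Add(Z, Mul(-1, Pow(2, Rational(1, 2)), Pow(Z, Rational(1, 2)))) (Function('A')(Z) = Add(Z, Mul(-1, Pow(Mul(2, Z), Rational(1, 2)))) = Add(Z, Mul(-1, Mul(Pow(2, Rational(1, 2)), Pow(Z, Rational(1, 2))))) = Add(Z, Mul(-1, Pow(2, Rational(1, 2)), Pow(Z, Rational(1, 2)))))
Add(Add(Function('V')(Function('A')(Function('y')(-3))), 22224), -20146) = Add(Add(Mul(165, Pow(Add(Mul(Pow(Add(5, -3), -1), Add(-17, Mul(-3, -3))), Mul(-1, Pow(2, Rational(1, 2)), Pow(Mul(Pow(Add(5, -3), -1), Add(-17, Mul(-3, -3))), Rational(1, 2)))), -1)), 22224), -20146) = Add(Add(Mul(165, Pow(Add(Mul(Pow(2, -1), Add(-17, 9)), Mul(-1, Pow(2, Rational(1, 2)), Pow(Mul(Pow(2, -1), Add(-17, 9)), Rational(1, 2)))), -1)), 22224), -20146) = Add(Add(Mul(165, Pow(Add(Mul(Rational(1, 2), -8), Mul(-1, Pow(2, Rational(1, 2)), Pow(Mul(Rational(1, 2), -8), Rational(1, 2)))), -1)), 22224), -20146) = Add(Add(Mul(165, Pow(Add(-4, Mul(-1, Pow(2, Rational(1, 2)), Pow(-4, Rational(1, 2)))), -1)), 22224), -20146) = Add(Add(Mul(165, Pow(Add(-4, Mul(-1, Pow(2, Rational(1, 2)), Mul(2, I))), -1)), 22224), -20146) = Add(Add(Mul(165, Pow(Add(-4, Mul(-2, I, Pow(2, Rational(1, 2)))), -1)), 22224), -20146) = Add(Add(22224, Mul(165, Pow(Add(-4, Mul(-2, I, Pow(2, Rational(1, 2)))), -1))), -20146) = Add(2078, Mul(165, Pow(Add(-4, Mul(-2, I, Pow(2, Rational(1, 2)))), -1)))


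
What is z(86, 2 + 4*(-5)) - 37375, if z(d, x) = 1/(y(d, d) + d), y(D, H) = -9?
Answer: -2877874/77 ≈ -37375.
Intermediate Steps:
z(d, x) = 1/(-9 + d)
z(86, 2 + 4*(-5)) - 37375 = 1/(-9 + 86) - 37375 = 1/77 - 37375 = -2877874/77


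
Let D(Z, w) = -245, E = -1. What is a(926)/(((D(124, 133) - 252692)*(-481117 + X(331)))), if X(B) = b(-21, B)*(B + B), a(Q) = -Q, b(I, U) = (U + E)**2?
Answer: 926/18112991325971 ≈ 5.1124e-11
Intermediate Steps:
b(I, U) = (-1 + U)**2 (b(I, U) = (U - 1)**2 = (-1 + U)**2)
X(B) = 2*B*(-1 + B)**2 (X(B) = (-1 + B)**2*(B + B) = (-1 + B)**2*(2*B) = 2*B*(-1 + B)**2)
a(926)/(((D(124, 133) - 252692)*(-481117 + X(331)))) = (-1*926)/(((-245 - 252692)*(-481117 + 2*331*(-1 + 331)**2))) = -926*(-1/(252937*(-481117 + 2*331*330**2))) = -926*(-1/(252937*(-481117 + 2*331*108900))) = -926*(-1/(252937*(-481117 + 72091800))) = -926/((-252937*71610683)) = -926/(-18112991325971) = -926*(-1/18112991325971) = 926/18112991325971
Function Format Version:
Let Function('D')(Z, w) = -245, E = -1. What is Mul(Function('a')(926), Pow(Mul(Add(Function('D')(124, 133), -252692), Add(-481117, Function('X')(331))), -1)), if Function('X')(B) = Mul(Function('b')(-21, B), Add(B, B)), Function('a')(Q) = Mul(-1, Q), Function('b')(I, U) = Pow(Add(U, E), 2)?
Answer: Rational(926, 18112991325971) ≈ 5.1124e-11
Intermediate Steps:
Function('b')(I, U) = Pow(Add(-1, U), 2) (Function('b')(I, U) = Pow(Add(U, -1), 2) = Pow(Add(-1, U), 2))
Function('X')(B) = Mul(2, B, Pow(Add(-1, B), 2)) (Function('X')(B) = Mul(Pow(Add(-1, B), 2), Add(B, B)) = Mul(Pow(Add(-1, B), 2), Mul(2, B)) = Mul(2, B, Pow(Add(-1, B), 2)))
Mul(Function('a')(926), Pow(Mul(Add(Function('D')(124, 133), -252692), Add(-481117, Function('X')(331))), -1)) = Mul(Mul(-1, 926), Pow(Mul(Add(-245, -252692), Add(-481117, Mul(2, 331, Pow(Add(-1, 331), 2)))), -1)) = Mul(-926, Pow(Mul(-252937, Add(-481117, Mul(2, 331, Pow(330, 2)))), -1)) = Mul(-926, Pow(Mul(-252937, Add(-481117, Mul(2, 331, 108900))), -1)) = Mul(-926, Pow(Mul(-252937, Add(-481117, 72091800)), -1)) = Mul(-926, Pow(Mul(-252937, 71610683), -1)) = Mul(-926, Pow(-18112991325971, -1)) = Mul(-926, Rational(-1, 18112991325971)) = Rational(926, 18112991325971)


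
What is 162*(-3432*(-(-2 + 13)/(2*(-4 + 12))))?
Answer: 382239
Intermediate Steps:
162*(-3432*(-(-2 + 13)/(2*(-4 + 12)))) = 162*(-3432/(((8/11)*1)*(-2))) = 162*(-3432/((8/11)*(-2))) = 162*(-3432/(-16/11)) = 162*(-3432*(-11/16)) = 162*(4719/2) = 382239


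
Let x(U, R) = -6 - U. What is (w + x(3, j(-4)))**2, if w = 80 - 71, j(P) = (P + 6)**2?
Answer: 0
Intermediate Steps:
j(P) = (6 + P)**2
w = 9
(w + x(3, j(-4)))**2 = (9 + (-6 - 1*3))**2 = (9 + (-6 - 3))**2 = (9 - 9)**2 = 0**2 = 0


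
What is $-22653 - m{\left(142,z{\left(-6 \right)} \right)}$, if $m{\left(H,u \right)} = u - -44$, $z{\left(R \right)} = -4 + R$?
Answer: $-22687$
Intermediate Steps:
$m{\left(H,u \right)} = 44 + u$ ($m{\left(H,u \right)} = u + 44 = 44 + u$)
$-22653 - m{\left(142,z{\left(-6 \right)} \right)} = -22653 - \left(44 - 10\right) = -22653 - 34 = -22687$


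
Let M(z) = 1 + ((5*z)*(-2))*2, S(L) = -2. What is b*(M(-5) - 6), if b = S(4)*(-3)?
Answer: 570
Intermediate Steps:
M(z) = 1 - 20*z (M(z) = 1 - 10*z*2 = 1 - 20*z)
b = 6 (b = -2*(-3) = 6)
b*(M(-5) - 6) = 6*((1 - 20*(-5)) - 6) = 6*((1 + 100) - 6) = 6*(101 - 6) = 6*95 = 570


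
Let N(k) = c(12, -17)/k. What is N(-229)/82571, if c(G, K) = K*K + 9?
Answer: -298/18908759 ≈ -1.5760e-5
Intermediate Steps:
c(G, K) = 9 + K**2 (c(G, K) = K**2 + 9 = 9 + K**2)
N(k) = 298/k (N(k) = (9 + (-17)**2)/k = (9 + 289)/k = 298/k)
N(-229)/82571 = (298/(-229))/82571 = (298*(-1/229))*(1/82571) = -298/229*1/82571 = -298/18908759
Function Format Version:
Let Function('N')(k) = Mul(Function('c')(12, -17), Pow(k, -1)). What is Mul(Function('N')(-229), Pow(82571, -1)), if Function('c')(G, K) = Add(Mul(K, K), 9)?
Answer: Rational(-298, 18908759) ≈ -1.5760e-5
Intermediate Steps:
Function('c')(G, K) = Add(9, Pow(K, 2)) (Function('c')(G, K) = Add(Pow(K, 2), 9) = Add(9, Pow(K, 2)))
Function('N')(k) = Mul(298, Pow(k, -1)) (Function('N')(k) = Mul(Add(9, Pow(-17, 2)), Pow(k, -1)) = Mul(Add(9, 289), Pow(k, -1)) = Mul(298, Pow(k, -1)))
Mul(Function('N')(-229), Pow(82571, -1)) = Mul(Mul(298, Pow(-229, -1)), Pow(82571, -1)) = Mul(Mul(298, Rational(-1, 229)), Rational(1, 82571)) = Mul(Rational(-298, 229), Rational(1, 82571)) = Rational(-298, 18908759)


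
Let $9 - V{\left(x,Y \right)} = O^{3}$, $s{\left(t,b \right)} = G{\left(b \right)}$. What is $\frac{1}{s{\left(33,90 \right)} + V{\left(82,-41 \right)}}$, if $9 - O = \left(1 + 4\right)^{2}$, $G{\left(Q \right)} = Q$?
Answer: $\frac{1}{4195} \approx 0.00023838$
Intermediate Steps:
$s{\left(t,b \right)} = b$
$O = -16$ ($O = 9 - \left(1 + 4\right)^{2} = 9 - 5^{2} = 9 - 25 = -16$)
$V{\left(x,Y \right)} = 4105$ ($V{\left(x,Y \right)} = 9 - \left(-16\right)^{3} = 9 - -4096 = 9 + 4096 = 4105$)
$\frac{1}{s{\left(33,90 \right)} + V{\left(82,-41 \right)}} = \frac{1}{90 + 4105} = \frac{1}{4195}$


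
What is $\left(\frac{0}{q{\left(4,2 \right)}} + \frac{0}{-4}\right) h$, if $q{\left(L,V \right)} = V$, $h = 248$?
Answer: $0$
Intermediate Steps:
$\left(\frac{0}{q{\left(4,2 \right)}} + \frac{0}{-4}\right) h = \left(\frac{0}{2} + \frac{0}{-4}\right) 248 = \left(0 \cdot \frac{1}{2} + 0 \left(- \frac{1}{4}\right)\right) 248 = \left(0 + 0\right) 248 = 0 \cdot 248 = 0$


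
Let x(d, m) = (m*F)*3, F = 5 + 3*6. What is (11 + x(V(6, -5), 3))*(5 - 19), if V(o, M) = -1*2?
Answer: -3052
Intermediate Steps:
F = 23 (F = 5 + 18 = 23)
V(o, M) = -2
x(d, m) = 69*m (x(d, m) = (m*23)*3 = (23*m)*3 = 69*m)
(11 + x(V(6, -5), 3))*(5 - 19) = (11 + 69*3)*(5 - 19) = (11 + 207)*(-14) = 218*(-14) = -3052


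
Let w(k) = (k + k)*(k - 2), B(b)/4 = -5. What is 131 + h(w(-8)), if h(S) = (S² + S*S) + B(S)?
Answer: 51311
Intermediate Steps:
B(b) = -20 (B(b) = 4*(-5) = -20)
w(k) = 2*k*(-2 + k) (w(k) = (2*k)*(-2 + k) = 2*k*(-2 + k))
h(S) = -20 + 2*S² (h(S) = (S² + S*S) - 20 = (S² + S²) - 20 = 2*S² - 20 = -20 + 2*S²)
131 + h(w(-8)) = 131 + (-20 + 2*(2*(-8)*(-2 - 8))²) = 131 + (-20 + 2*(2*(-8)*(-10))²) = 131 + (-20 + 2*160²) = 131 + (-20 + 2*25600) = 131 + (-20 + 51200) = 131 + 51180 = 51311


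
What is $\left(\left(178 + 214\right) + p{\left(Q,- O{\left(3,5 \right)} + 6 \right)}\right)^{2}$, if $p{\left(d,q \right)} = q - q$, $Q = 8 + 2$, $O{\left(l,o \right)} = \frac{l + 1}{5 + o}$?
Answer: $153664$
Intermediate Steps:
$O{\left(l,o \right)} = \frac{1 + l}{5 + o}$
$Q = 10$
$p{\left(d,q \right)} = 0$
$\left(\left(178 + 214\right) + p{\left(Q,- O{\left(3,5 \right)} + 6 \right)}\right)^{2} = \left(\left(178 + 214\right) + 0\right)^{2} = \left(392 + 0\right)^{2} = 392^{2} = 153664$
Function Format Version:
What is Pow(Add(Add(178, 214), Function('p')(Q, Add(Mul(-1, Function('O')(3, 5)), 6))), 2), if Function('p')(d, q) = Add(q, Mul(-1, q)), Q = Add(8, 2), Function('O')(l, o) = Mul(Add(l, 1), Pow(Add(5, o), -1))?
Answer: 153664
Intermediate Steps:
Function('O')(l, o) = Mul(Pow(Add(5, o), -1), Add(1, l)) (Function('O')(l, o) = Mul(Add(1, l), Pow(Add(5, o), -1)) = Mul(Pow(Add(5, o), -1), Add(1, l)))
Q = 10
Function('p')(d, q) = 0
Pow(Add(Add(178, 214), Function('p')(Q, Add(Mul(-1, Function('O')(3, 5)), 6))), 2) = Pow(Add(Add(178, 214), 0), 2) = Pow(Add(392, 0), 2) = Pow(392, 2) = 153664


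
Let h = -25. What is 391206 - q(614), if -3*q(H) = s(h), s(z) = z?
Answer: 1173593/3 ≈ 3.9120e+5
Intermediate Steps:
q(H) = 25/3 (q(H) = -1/3*(-25) = 25/3)
391206 - q(614) = 391206 - 1*25/3 = 391206 - 25/3 = 1173593/3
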